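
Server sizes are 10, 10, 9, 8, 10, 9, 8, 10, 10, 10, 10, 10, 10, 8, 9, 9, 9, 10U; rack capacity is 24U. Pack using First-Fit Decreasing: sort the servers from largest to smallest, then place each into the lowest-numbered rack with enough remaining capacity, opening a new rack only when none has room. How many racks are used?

9

Sorted descending: 10, 10, 10, 10, 10, 10, 10, 10, 10, 10, 9, 9, 9, 9, 9, 8, 8, 8.
10U → rack 1 (remaining 14U)
10U → rack 1 (remaining 4U)
10U → rack 2 (remaining 14U)
10U → rack 2 (remaining 4U)
10U → rack 3 (remaining 14U)
10U → rack 3 (remaining 4U)
10U → rack 4 (remaining 14U)
10U → rack 4 (remaining 4U)
10U → rack 5 (remaining 14U)
10U → rack 5 (remaining 4U)
9U → rack 6 (remaining 15U)
9U → rack 6 (remaining 6U)
9U → rack 7 (remaining 15U)
9U → rack 7 (remaining 6U)
9U → rack 8 (remaining 15U)
8U → rack 8 (remaining 7U)
8U → rack 9 (remaining 16U)
8U → rack 9 (remaining 8U)
Final racks: [10,10] [10,10] [10,10] [10,10] [10,10] [9,9] [9,9] [9,8] [8,8].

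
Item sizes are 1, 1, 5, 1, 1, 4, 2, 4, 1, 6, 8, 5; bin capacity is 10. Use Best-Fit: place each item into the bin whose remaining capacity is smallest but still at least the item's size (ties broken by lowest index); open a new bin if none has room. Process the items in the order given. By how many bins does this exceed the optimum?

1

Best-Fit: [1,1,5,1,1,1] [4,2,4] [6] [8] [5] → 5 bins.
Total size 39; any packing needs at least ⌈39/10⌉ = 4 bins.
An optimal packing achieves that bound: [8,2] [6,4] [5,5] [4,1,1,1,1,1] → 4 bins.
Excess: 5 − 4 = 1.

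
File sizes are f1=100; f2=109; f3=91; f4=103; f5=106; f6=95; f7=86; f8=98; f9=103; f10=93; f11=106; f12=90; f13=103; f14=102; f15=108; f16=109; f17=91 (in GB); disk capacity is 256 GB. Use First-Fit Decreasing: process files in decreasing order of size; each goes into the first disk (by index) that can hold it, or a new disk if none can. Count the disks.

9

Sorted descending: 109, 109, 108, 106, 106, 103, 103, 103, 102, 100, 98, 95, 93, 91, 91, 90, 86.
disk 1: place 109 GB, 147 GB left
disk 1: place 109 GB, 38 GB left
disk 2: place 108 GB, 148 GB left
disk 2: place 106 GB, 42 GB left
disk 3: place 106 GB, 150 GB left
disk 3: place 103 GB, 47 GB left
disk 4: place 103 GB, 153 GB left
disk 4: place 103 GB, 50 GB left
disk 5: place 102 GB, 154 GB left
disk 5: place 100 GB, 54 GB left
disk 6: place 98 GB, 158 GB left
disk 6: place 95 GB, 63 GB left
disk 7: place 93 GB, 163 GB left
disk 7: place 91 GB, 72 GB left
disk 8: place 91 GB, 165 GB left
disk 8: place 90 GB, 75 GB left
disk 9: place 86 GB, 170 GB left
Final disks: [109,109] [108,106] [106,103] [103,103] [102,100] [98,95] [93,91] [91,90] [86].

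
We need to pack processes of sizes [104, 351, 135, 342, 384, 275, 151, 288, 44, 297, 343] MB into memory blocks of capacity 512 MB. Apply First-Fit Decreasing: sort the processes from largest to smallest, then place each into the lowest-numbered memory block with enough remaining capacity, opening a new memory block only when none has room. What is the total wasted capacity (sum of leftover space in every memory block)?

870

Sorted descending: 384, 351, 343, 342, 297, 288, 275, 151, 135, 104, 44.
memory block 1: place 384 MB, 128 MB left
memory block 2: place 351 MB, 161 MB left
memory block 3: place 343 MB, 169 MB left
memory block 4: place 342 MB, 170 MB left
memory block 5: place 297 MB, 215 MB left
memory block 6: place 288 MB, 224 MB left
memory block 7: place 275 MB, 237 MB left
memory block 2: place 151 MB, 10 MB left
memory block 3: place 135 MB, 34 MB left
memory block 1: place 104 MB, 24 MB left
memory block 4: place 44 MB, 126 MB left
7 memory blocks × 512 MB = 3584 MB; used 2714 MB; unused 870 MB.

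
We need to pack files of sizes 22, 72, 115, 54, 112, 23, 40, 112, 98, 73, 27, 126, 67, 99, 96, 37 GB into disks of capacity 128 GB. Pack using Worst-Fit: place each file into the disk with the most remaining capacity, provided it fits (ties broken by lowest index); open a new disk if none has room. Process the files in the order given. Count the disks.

22 GB → disk 1 (remaining 106 GB)
72 GB → disk 1 (remaining 34 GB)
115 GB → disk 2 (remaining 13 GB)
54 GB → disk 3 (remaining 74 GB)
112 GB → disk 4 (remaining 16 GB)
23 GB → disk 3 (remaining 51 GB)
40 GB → disk 3 (remaining 11 GB)
112 GB → disk 5 (remaining 16 GB)
98 GB → disk 6 (remaining 30 GB)
73 GB → disk 7 (remaining 55 GB)
27 GB → disk 7 (remaining 28 GB)
126 GB → disk 8 (remaining 2 GB)
67 GB → disk 9 (remaining 61 GB)
99 GB → disk 10 (remaining 29 GB)
96 GB → disk 11 (remaining 32 GB)
37 GB → disk 9 (remaining 24 GB)

11 disks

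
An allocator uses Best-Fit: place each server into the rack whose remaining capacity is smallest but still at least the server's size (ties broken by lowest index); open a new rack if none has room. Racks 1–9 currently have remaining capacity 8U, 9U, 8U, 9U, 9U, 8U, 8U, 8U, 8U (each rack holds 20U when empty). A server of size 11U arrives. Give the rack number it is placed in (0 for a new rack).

No rack has ≥ 11U free, so a new rack is opened.

0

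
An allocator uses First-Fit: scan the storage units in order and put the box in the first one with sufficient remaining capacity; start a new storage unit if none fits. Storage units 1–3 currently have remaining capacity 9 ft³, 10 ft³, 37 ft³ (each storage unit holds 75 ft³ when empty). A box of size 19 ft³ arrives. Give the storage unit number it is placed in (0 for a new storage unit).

3

Storage units with room: storage unit 3 (37 ft³).
The first with room is storage unit 3.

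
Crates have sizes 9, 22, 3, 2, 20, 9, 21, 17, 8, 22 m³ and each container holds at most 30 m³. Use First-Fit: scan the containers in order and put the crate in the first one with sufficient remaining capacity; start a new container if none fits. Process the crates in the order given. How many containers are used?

6 containers

9 m³ → container 1 (remaining 21 m³)
22 m³ → container 2 (remaining 8 m³)
3 m³ → container 1 (remaining 18 m³)
2 m³ → container 1 (remaining 16 m³)
20 m³ → container 3 (remaining 10 m³)
9 m³ → container 1 (remaining 7 m³)
21 m³ → container 4 (remaining 9 m³)
17 m³ → container 5 (remaining 13 m³)
8 m³ → container 2 (remaining 0 m³)
22 m³ → container 6 (remaining 8 m³)
Final containers: [9,3,2,9] [22,8] [20] [21] [17] [22].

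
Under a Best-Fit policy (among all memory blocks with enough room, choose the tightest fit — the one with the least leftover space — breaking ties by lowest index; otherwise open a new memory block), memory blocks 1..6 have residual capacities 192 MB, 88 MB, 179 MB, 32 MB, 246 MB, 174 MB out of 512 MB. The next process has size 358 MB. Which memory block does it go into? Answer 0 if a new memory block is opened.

0

No memory block has ≥ 358 MB free, so a new memory block is opened.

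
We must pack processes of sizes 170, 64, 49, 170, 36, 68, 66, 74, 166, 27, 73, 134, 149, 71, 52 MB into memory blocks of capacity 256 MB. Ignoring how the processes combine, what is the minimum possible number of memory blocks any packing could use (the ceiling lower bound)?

Total size = 170 + 64 + 49 + 170 + 36 + 68 + 66 + 74 + 166 + 27 + 73 + 134 + 149 + 71 + 52 = 1369 MB.
⌈1369 / 256⌉ = 6.

6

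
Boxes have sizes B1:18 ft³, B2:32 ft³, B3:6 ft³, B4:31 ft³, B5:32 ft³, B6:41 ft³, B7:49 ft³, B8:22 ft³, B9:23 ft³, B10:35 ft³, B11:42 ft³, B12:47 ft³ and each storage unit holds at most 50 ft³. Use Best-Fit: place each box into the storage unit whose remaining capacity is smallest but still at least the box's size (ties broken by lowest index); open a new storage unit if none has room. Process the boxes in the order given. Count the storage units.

storage unit 1: place B1 (18 ft³), 32 ft³ left
storage unit 1: place B2 (32 ft³), 0 ft³ left
storage unit 2: place B3 (6 ft³), 44 ft³ left
storage unit 2: place B4 (31 ft³), 13 ft³ left
storage unit 3: place B5 (32 ft³), 18 ft³ left
storage unit 4: place B6 (41 ft³), 9 ft³ left
storage unit 5: place B7 (49 ft³), 1 ft³ left
storage unit 6: place B8 (22 ft³), 28 ft³ left
storage unit 6: place B9 (23 ft³), 5 ft³ left
storage unit 7: place B10 (35 ft³), 15 ft³ left
storage unit 8: place B11 (42 ft³), 8 ft³ left
storage unit 9: place B12 (47 ft³), 3 ft³ left
Final storage units: [18,32] [6,31] [32] [41] [49] [22,23] [35] [42] [47].

9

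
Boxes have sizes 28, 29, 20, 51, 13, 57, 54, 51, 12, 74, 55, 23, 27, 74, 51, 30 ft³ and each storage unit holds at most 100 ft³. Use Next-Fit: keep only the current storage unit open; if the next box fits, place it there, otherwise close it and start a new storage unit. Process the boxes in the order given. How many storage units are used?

28 ft³ → storage unit 1 (remaining 72 ft³)
29 ft³ → storage unit 1 (remaining 43 ft³)
20 ft³ → storage unit 1 (remaining 23 ft³)
51 ft³ → storage unit 2 (remaining 49 ft³)
13 ft³ → storage unit 2 (remaining 36 ft³)
57 ft³ → storage unit 3 (remaining 43 ft³)
54 ft³ → storage unit 4 (remaining 46 ft³)
51 ft³ → storage unit 5 (remaining 49 ft³)
12 ft³ → storage unit 5 (remaining 37 ft³)
74 ft³ → storage unit 6 (remaining 26 ft³)
55 ft³ → storage unit 7 (remaining 45 ft³)
23 ft³ → storage unit 7 (remaining 22 ft³)
27 ft³ → storage unit 8 (remaining 73 ft³)
74 ft³ → storage unit 9 (remaining 26 ft³)
51 ft³ → storage unit 10 (remaining 49 ft³)
30 ft³ → storage unit 10 (remaining 19 ft³)
Final storage units: [28,29,20] [51,13] [57] [54] [51,12] [74] [55,23] [27] [74] [51,30].

10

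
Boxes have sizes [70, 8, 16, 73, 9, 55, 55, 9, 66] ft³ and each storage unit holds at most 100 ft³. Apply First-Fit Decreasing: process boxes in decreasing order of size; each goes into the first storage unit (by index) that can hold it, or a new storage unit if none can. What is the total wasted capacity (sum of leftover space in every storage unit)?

Sorted descending: 73, 70, 66, 55, 55, 16, 9, 9, 8.
Put 73 ft³ in storage unit 1; 27 ft³ remain.
Put 70 ft³ in storage unit 2; 30 ft³ remain.
Put 66 ft³ in storage unit 3; 34 ft³ remain.
Put 55 ft³ in storage unit 4; 45 ft³ remain.
Put 55 ft³ in storage unit 5; 45 ft³ remain.
Put 16 ft³ in storage unit 1; 11 ft³ remain.
Put 9 ft³ in storage unit 1; 2 ft³ remain.
Put 9 ft³ in storage unit 2; 21 ft³ remain.
Put 8 ft³ in storage unit 2; 13 ft³ remain.
5 storage units × 100 ft³ = 500 ft³; used 361 ft³; unused 139 ft³.

139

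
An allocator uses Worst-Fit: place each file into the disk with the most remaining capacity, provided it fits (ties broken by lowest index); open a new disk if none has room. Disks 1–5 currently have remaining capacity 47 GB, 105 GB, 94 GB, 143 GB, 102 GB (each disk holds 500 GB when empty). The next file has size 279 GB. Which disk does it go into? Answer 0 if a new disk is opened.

0

No disk has ≥ 279 GB free, so a new disk is opened.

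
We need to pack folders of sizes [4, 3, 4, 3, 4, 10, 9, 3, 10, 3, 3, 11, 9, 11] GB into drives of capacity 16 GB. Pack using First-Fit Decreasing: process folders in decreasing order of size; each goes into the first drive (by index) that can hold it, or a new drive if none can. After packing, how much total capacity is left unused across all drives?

9

Sorted descending: 11, 11, 10, 10, 9, 9, 4, 4, 4, 3, 3, 3, 3, 3.
11 GB → drive 1 (remaining 5 GB)
11 GB → drive 2 (remaining 5 GB)
10 GB → drive 3 (remaining 6 GB)
10 GB → drive 4 (remaining 6 GB)
9 GB → drive 5 (remaining 7 GB)
9 GB → drive 6 (remaining 7 GB)
4 GB → drive 1 (remaining 1 GB)
4 GB → drive 2 (remaining 1 GB)
4 GB → drive 3 (remaining 2 GB)
3 GB → drive 4 (remaining 3 GB)
3 GB → drive 4 (remaining 0 GB)
3 GB → drive 5 (remaining 4 GB)
3 GB → drive 5 (remaining 1 GB)
3 GB → drive 6 (remaining 4 GB)
6 drives × 16 GB = 96 GB; used 87 GB; unused 9 GB.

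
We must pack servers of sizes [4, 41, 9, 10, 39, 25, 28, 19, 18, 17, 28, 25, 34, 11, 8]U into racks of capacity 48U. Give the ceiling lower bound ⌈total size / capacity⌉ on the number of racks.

Total size = 4 + 41 + 9 + 10 + 39 + 25 + 28 + 19 + 18 + 17 + 28 + 25 + 34 + 11 + 8 = 316U.
⌈316 / 48⌉ = 7.

7 racks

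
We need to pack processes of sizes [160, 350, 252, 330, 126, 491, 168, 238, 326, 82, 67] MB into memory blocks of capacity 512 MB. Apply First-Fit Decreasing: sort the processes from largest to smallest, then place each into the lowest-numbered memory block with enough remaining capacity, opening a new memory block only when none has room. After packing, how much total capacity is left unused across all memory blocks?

482

Sorted descending: 491, 350, 330, 326, 252, 238, 168, 160, 126, 82, 67.
491 MB → memory block 1 (remaining 21 MB)
350 MB → memory block 2 (remaining 162 MB)
330 MB → memory block 3 (remaining 182 MB)
326 MB → memory block 4 (remaining 186 MB)
252 MB → memory block 5 (remaining 260 MB)
238 MB → memory block 5 (remaining 22 MB)
168 MB → memory block 3 (remaining 14 MB)
160 MB → memory block 2 (remaining 2 MB)
126 MB → memory block 4 (remaining 60 MB)
82 MB → memory block 6 (remaining 430 MB)
67 MB → memory block 6 (remaining 363 MB)
6 memory blocks × 512 MB = 3072 MB; used 2590 MB; unused 482 MB.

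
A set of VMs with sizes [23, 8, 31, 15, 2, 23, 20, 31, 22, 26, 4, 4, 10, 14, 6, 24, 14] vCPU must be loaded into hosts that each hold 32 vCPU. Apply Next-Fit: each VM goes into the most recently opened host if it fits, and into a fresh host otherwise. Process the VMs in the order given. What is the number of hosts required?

Put 23 vCPU in host 1; 9 vCPU remain.
Put 8 vCPU in host 1; 1 vCPU remain.
Put 31 vCPU in host 2; 1 vCPU remain.
Put 15 vCPU in host 3; 17 vCPU remain.
Put 2 vCPU in host 3; 15 vCPU remain.
Put 23 vCPU in host 4; 9 vCPU remain.
Put 20 vCPU in host 5; 12 vCPU remain.
Put 31 vCPU in host 6; 1 vCPU remain.
Put 22 vCPU in host 7; 10 vCPU remain.
Put 26 vCPU in host 8; 6 vCPU remain.
Put 4 vCPU in host 8; 2 vCPU remain.
Put 4 vCPU in host 9; 28 vCPU remain.
Put 10 vCPU in host 9; 18 vCPU remain.
Put 14 vCPU in host 9; 4 vCPU remain.
Put 6 vCPU in host 10; 26 vCPU remain.
Put 24 vCPU in host 10; 2 vCPU remain.
Put 14 vCPU in host 11; 18 vCPU remain.

11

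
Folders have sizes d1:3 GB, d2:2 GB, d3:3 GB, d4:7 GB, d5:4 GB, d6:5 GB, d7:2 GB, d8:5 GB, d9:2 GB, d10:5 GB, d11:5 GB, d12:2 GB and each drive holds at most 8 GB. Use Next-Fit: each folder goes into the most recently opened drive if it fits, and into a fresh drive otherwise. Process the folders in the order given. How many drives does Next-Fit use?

7

Put d1 (3 GB) in drive 1; 5 GB remain.
Put d2 (2 GB) in drive 1; 3 GB remain.
Put d3 (3 GB) in drive 1; 0 GB remain.
Put d4 (7 GB) in drive 2; 1 GB remain.
Put d5 (4 GB) in drive 3; 4 GB remain.
Put d6 (5 GB) in drive 4; 3 GB remain.
Put d7 (2 GB) in drive 4; 1 GB remain.
Put d8 (5 GB) in drive 5; 3 GB remain.
Put d9 (2 GB) in drive 5; 1 GB remain.
Put d10 (5 GB) in drive 6; 3 GB remain.
Put d11 (5 GB) in drive 7; 3 GB remain.
Put d12 (2 GB) in drive 7; 1 GB remain.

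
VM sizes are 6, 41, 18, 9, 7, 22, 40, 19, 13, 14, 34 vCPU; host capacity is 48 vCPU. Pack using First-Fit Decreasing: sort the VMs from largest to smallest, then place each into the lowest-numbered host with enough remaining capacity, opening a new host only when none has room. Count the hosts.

Sorted descending: 41, 40, 34, 22, 19, 18, 14, 13, 9, 7, 6.
host 1: place 41 vCPU, 7 vCPU left
host 2: place 40 vCPU, 8 vCPU left
host 3: place 34 vCPU, 14 vCPU left
host 4: place 22 vCPU, 26 vCPU left
host 4: place 19 vCPU, 7 vCPU left
host 5: place 18 vCPU, 30 vCPU left
host 3: place 14 vCPU, 0 vCPU left
host 5: place 13 vCPU, 17 vCPU left
host 5: place 9 vCPU, 8 vCPU left
host 1: place 7 vCPU, 0 vCPU left
host 2: place 6 vCPU, 2 vCPU left

5 hosts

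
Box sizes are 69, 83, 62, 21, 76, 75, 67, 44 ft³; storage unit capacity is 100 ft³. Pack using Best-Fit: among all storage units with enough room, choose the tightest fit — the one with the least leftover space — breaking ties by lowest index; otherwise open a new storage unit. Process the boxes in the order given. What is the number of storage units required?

Put 69 ft³ in storage unit 1; 31 ft³ remain.
Put 83 ft³ in storage unit 2; 17 ft³ remain.
Put 62 ft³ in storage unit 3; 38 ft³ remain.
Put 21 ft³ in storage unit 1; 10 ft³ remain.
Put 76 ft³ in storage unit 4; 24 ft³ remain.
Put 75 ft³ in storage unit 5; 25 ft³ remain.
Put 67 ft³ in storage unit 6; 33 ft³ remain.
Put 44 ft³ in storage unit 7; 56 ft³ remain.

7 storage units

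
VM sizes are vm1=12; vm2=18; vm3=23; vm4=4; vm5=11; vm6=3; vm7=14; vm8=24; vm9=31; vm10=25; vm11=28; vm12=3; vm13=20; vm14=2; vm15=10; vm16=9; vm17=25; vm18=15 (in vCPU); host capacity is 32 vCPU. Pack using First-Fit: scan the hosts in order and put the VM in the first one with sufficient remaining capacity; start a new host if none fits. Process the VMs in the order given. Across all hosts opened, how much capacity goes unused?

host 1: place vm1 (12 vCPU), 20 vCPU left
host 1: place vm2 (18 vCPU), 2 vCPU left
host 2: place vm3 (23 vCPU), 9 vCPU left
host 2: place vm4 (4 vCPU), 5 vCPU left
host 3: place vm5 (11 vCPU), 21 vCPU left
host 2: place vm6 (3 vCPU), 2 vCPU left
host 3: place vm7 (14 vCPU), 7 vCPU left
host 4: place vm8 (24 vCPU), 8 vCPU left
host 5: place vm9 (31 vCPU), 1 vCPU left
host 6: place vm10 (25 vCPU), 7 vCPU left
host 7: place vm11 (28 vCPU), 4 vCPU left
host 3: place vm12 (3 vCPU), 4 vCPU left
host 8: place vm13 (20 vCPU), 12 vCPU left
host 1: place vm14 (2 vCPU), 0 vCPU left
host 8: place vm15 (10 vCPU), 2 vCPU left
host 9: place vm16 (9 vCPU), 23 vCPU left
host 10: place vm17 (25 vCPU), 7 vCPU left
host 9: place vm18 (15 vCPU), 8 vCPU left
10 hosts × 32 vCPU = 320 vCPU; used 277 vCPU; unused 43 vCPU.

43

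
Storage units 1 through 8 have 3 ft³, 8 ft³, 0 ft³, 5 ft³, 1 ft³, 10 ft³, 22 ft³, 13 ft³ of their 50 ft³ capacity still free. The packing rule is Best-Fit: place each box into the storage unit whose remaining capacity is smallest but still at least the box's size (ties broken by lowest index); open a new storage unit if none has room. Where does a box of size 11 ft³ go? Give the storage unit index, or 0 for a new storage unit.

8

Storage units with room: storage unit 7 (22 ft³), storage unit 8 (13 ft³).
Tightest fit is storage unit 8 with 13 ft³ free.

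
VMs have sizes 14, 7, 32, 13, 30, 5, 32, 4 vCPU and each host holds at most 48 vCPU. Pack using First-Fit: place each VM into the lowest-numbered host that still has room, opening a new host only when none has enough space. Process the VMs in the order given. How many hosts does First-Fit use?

4 hosts

host 1: place 14 vCPU, 34 vCPU left
host 1: place 7 vCPU, 27 vCPU left
host 2: place 32 vCPU, 16 vCPU left
host 1: place 13 vCPU, 14 vCPU left
host 3: place 30 vCPU, 18 vCPU left
host 1: place 5 vCPU, 9 vCPU left
host 4: place 32 vCPU, 16 vCPU left
host 1: place 4 vCPU, 5 vCPU left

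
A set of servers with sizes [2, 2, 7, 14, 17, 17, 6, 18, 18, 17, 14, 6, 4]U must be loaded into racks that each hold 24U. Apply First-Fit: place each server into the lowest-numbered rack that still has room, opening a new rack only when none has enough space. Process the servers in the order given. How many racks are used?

8 racks

Put 2U in rack 1; 22U remain.
Put 2U in rack 1; 20U remain.
Put 7U in rack 1; 13U remain.
Put 14U in rack 2; 10U remain.
Put 17U in rack 3; 7U remain.
Put 17U in rack 4; 7U remain.
Put 6U in rack 1; 7U remain.
Put 18U in rack 5; 6U remain.
Put 18U in rack 6; 6U remain.
Put 17U in rack 7; 7U remain.
Put 14U in rack 8; 10U remain.
Put 6U in rack 1; 1U remain.
Put 4U in rack 2; 6U remain.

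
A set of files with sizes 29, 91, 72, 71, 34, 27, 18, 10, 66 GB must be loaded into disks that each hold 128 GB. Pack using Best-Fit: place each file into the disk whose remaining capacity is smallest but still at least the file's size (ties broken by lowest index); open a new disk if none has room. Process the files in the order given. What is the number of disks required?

4 disks

disk 1: place 29 GB, 99 GB left
disk 1: place 91 GB, 8 GB left
disk 2: place 72 GB, 56 GB left
disk 3: place 71 GB, 57 GB left
disk 2: place 34 GB, 22 GB left
disk 3: place 27 GB, 30 GB left
disk 2: place 18 GB, 4 GB left
disk 3: place 10 GB, 20 GB left
disk 4: place 66 GB, 62 GB left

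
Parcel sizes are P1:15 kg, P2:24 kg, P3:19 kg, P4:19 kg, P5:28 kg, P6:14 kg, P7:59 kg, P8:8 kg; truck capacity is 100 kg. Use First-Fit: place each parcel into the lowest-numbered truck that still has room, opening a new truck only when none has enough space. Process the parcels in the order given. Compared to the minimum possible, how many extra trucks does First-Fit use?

First-Fit: [15,24,19,19,14,8] [28,59] → 2 trucks.
Total size 186 kg; any packing needs at least ⌈186/100⌉ = 2 trucks.
So 2 is already optimal.

0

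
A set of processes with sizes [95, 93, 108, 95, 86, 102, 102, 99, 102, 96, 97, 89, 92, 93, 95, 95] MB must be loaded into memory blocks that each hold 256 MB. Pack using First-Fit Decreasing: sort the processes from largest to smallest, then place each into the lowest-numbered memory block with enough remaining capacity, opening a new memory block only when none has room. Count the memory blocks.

Sorted descending: 108, 102, 102, 102, 99, 97, 96, 95, 95, 95, 95, 93, 93, 92, 89, 86.
memory block 1: place 108 MB, 148 MB left
memory block 1: place 102 MB, 46 MB left
memory block 2: place 102 MB, 154 MB left
memory block 2: place 102 MB, 52 MB left
memory block 3: place 99 MB, 157 MB left
memory block 3: place 97 MB, 60 MB left
memory block 4: place 96 MB, 160 MB left
memory block 4: place 95 MB, 65 MB left
memory block 5: place 95 MB, 161 MB left
memory block 5: place 95 MB, 66 MB left
memory block 6: place 95 MB, 161 MB left
memory block 6: place 93 MB, 68 MB left
memory block 7: place 93 MB, 163 MB left
memory block 7: place 92 MB, 71 MB left
memory block 8: place 89 MB, 167 MB left
memory block 8: place 86 MB, 81 MB left

8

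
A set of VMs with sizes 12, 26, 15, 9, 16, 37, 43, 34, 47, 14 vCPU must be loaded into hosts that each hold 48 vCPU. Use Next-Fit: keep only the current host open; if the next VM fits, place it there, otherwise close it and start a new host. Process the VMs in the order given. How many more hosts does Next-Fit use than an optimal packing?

1

Next-Fit: [12,26] [15,9,16] [37] [43] [34] [47] [14] → 7 hosts.
Total size 253 vCPU; any packing needs at least ⌈253/48⌉ = 6 hosts.
An optimal packing achieves that bound: [47] [43] [37,9] [34,14] [26,16] [15,12] → 6 hosts.
Excess: 7 − 6 = 1.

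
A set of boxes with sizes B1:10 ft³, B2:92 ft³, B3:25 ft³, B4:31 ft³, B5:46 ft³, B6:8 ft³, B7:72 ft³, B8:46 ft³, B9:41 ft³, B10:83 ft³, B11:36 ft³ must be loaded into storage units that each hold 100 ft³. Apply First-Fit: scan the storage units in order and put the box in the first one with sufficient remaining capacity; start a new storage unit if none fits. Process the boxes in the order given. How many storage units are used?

Put B1 (10 ft³) in storage unit 1; 90 ft³ remain.
Put B2 (92 ft³) in storage unit 2; 8 ft³ remain.
Put B3 (25 ft³) in storage unit 1; 65 ft³ remain.
Put B4 (31 ft³) in storage unit 1; 34 ft³ remain.
Put B5 (46 ft³) in storage unit 3; 54 ft³ remain.
Put B6 (8 ft³) in storage unit 1; 26 ft³ remain.
Put B7 (72 ft³) in storage unit 4; 28 ft³ remain.
Put B8 (46 ft³) in storage unit 3; 8 ft³ remain.
Put B9 (41 ft³) in storage unit 5; 59 ft³ remain.
Put B10 (83 ft³) in storage unit 6; 17 ft³ remain.
Put B11 (36 ft³) in storage unit 5; 23 ft³ remain.
Final storage units: [10,25,31,8] [92] [46,46] [72] [41,36] [83].

6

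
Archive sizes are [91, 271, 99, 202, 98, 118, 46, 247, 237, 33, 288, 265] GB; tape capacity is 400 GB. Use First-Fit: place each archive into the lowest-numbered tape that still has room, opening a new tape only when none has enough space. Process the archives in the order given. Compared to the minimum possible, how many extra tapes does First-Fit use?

First-Fit: [91,271,33] [99,202,98] [118,46] [247] [237] [288] [265] → 7 tapes.
6 archives exceed 200 GB (half the capacity), and no two of those can share a tape, so at least 6 tapes are needed.
An optimal packing achieves that bound: [288,99] [271,118] [265,98,33] [247,91,46] [237] [202] → 6 tapes.
Excess: 7 − 6 = 1.

1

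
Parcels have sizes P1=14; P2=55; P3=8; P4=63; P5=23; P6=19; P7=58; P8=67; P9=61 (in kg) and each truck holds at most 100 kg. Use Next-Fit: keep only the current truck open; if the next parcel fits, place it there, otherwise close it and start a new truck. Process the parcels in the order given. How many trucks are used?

5

P1 (14 kg) → truck 1 (remaining 86 kg)
P2 (55 kg) → truck 1 (remaining 31 kg)
P3 (8 kg) → truck 1 (remaining 23 kg)
P4 (63 kg) → truck 2 (remaining 37 kg)
P5 (23 kg) → truck 2 (remaining 14 kg)
P6 (19 kg) → truck 3 (remaining 81 kg)
P7 (58 kg) → truck 3 (remaining 23 kg)
P8 (67 kg) → truck 4 (remaining 33 kg)
P9 (61 kg) → truck 5 (remaining 39 kg)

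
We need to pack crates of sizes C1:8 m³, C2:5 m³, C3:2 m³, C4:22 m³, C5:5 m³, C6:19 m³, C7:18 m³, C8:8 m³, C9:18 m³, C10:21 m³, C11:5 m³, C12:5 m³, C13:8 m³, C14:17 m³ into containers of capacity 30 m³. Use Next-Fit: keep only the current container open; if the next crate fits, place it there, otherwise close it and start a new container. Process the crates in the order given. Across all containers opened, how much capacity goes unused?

49

Put C1 (8 m³) in container 1; 22 m³ remain.
Put C2 (5 m³) in container 1; 17 m³ remain.
Put C3 (2 m³) in container 1; 15 m³ remain.
Put C4 (22 m³) in container 2; 8 m³ remain.
Put C5 (5 m³) in container 2; 3 m³ remain.
Put C6 (19 m³) in container 3; 11 m³ remain.
Put C7 (18 m³) in container 4; 12 m³ remain.
Put C8 (8 m³) in container 4; 4 m³ remain.
Put C9 (18 m³) in container 5; 12 m³ remain.
Put C10 (21 m³) in container 6; 9 m³ remain.
Put C11 (5 m³) in container 6; 4 m³ remain.
Put C12 (5 m³) in container 7; 25 m³ remain.
Put C13 (8 m³) in container 7; 17 m³ remain.
Put C14 (17 m³) in container 7; 0 m³ remain.
7 containers × 30 m³ = 210 m³; used 161 m³; unused 49 m³.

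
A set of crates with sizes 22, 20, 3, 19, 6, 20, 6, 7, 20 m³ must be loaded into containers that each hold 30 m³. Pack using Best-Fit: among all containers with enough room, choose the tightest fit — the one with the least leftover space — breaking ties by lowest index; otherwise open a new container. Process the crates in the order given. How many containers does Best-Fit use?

Put 22 m³ in container 1; 8 m³ remain.
Put 20 m³ in container 2; 10 m³ remain.
Put 3 m³ in container 1; 5 m³ remain.
Put 19 m³ in container 3; 11 m³ remain.
Put 6 m³ in container 2; 4 m³ remain.
Put 20 m³ in container 4; 10 m³ remain.
Put 6 m³ in container 4; 4 m³ remain.
Put 7 m³ in container 3; 4 m³ remain.
Put 20 m³ in container 5; 10 m³ remain.

5 containers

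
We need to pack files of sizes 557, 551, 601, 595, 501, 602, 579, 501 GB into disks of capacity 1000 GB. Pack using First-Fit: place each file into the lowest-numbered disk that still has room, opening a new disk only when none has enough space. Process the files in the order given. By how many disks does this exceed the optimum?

0

First-Fit: [557] [551] [601] [595] [501] [602] [579] [501] → 8 disks.
8 files exceed 500 GB (half the capacity), and no two of those can share a disk, so at least 8 disks are needed.
So 8 is already optimal.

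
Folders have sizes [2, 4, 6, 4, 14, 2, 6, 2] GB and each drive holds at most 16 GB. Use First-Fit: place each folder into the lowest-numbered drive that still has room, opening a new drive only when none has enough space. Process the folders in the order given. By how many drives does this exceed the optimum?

0

First-Fit: [2,4,6,4] [14,2] [6,2] → 3 drives.
Total size 40 GB; any packing needs at least ⌈40/16⌉ = 3 drives.
So 3 is already optimal.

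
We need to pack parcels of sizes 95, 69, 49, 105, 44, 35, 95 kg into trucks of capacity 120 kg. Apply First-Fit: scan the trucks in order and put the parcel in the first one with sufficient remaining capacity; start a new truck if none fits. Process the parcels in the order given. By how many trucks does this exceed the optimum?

0

First-Fit: [95] [69,49] [105] [44,35] [95] → 5 trucks.
Total size 492 kg; any packing needs at least ⌈492/120⌉ = 5 trucks.
So 5 is already optimal.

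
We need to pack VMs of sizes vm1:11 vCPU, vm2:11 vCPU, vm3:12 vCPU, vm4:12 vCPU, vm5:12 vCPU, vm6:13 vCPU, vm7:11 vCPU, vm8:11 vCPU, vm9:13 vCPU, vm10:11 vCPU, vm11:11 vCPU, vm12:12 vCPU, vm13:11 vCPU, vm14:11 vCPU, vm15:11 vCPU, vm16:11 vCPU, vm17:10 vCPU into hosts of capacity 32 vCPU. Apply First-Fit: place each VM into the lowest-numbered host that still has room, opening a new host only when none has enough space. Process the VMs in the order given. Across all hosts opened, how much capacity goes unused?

Put vm1 (11 vCPU) in host 1; 21 vCPU remain.
Put vm2 (11 vCPU) in host 1; 10 vCPU remain.
Put vm3 (12 vCPU) in host 2; 20 vCPU remain.
Put vm4 (12 vCPU) in host 2; 8 vCPU remain.
Put vm5 (12 vCPU) in host 3; 20 vCPU remain.
Put vm6 (13 vCPU) in host 3; 7 vCPU remain.
Put vm7 (11 vCPU) in host 4; 21 vCPU remain.
Put vm8 (11 vCPU) in host 4; 10 vCPU remain.
Put vm9 (13 vCPU) in host 5; 19 vCPU remain.
Put vm10 (11 vCPU) in host 5; 8 vCPU remain.
Put vm11 (11 vCPU) in host 6; 21 vCPU remain.
Put vm12 (12 vCPU) in host 6; 9 vCPU remain.
Put vm13 (11 vCPU) in host 7; 21 vCPU remain.
Put vm14 (11 vCPU) in host 7; 10 vCPU remain.
Put vm15 (11 vCPU) in host 8; 21 vCPU remain.
Put vm16 (11 vCPU) in host 8; 10 vCPU remain.
Put vm17 (10 vCPU) in host 1; 0 vCPU remain.
8 hosts × 32 vCPU = 256 vCPU; used 194 vCPU; unused 62 vCPU.

62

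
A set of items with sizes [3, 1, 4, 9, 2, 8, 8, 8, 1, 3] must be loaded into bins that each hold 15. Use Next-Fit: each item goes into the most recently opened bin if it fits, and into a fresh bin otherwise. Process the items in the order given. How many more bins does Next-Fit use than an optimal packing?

Next-Fit: [3,1,4] [9,2] [8] [8] [8,1,3] → 5 bins.
Total size 47; any packing needs at least ⌈47/15⌉ = 4 bins.
An optimal packing achieves that bound: [9,4,2] [8,3,3,1] [8,1] [8] → 4 bins.
Excess: 5 − 4 = 1.

1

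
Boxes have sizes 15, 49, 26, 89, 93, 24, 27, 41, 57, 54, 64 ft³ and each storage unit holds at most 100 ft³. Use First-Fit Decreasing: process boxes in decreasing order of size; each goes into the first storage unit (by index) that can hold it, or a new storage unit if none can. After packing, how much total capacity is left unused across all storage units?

61

Sorted descending: 93, 89, 64, 57, 54, 49, 41, 27, 26, 24, 15.
storage unit 1: place 93 ft³, 7 ft³ left
storage unit 2: place 89 ft³, 11 ft³ left
storage unit 3: place 64 ft³, 36 ft³ left
storage unit 4: place 57 ft³, 43 ft³ left
storage unit 5: place 54 ft³, 46 ft³ left
storage unit 6: place 49 ft³, 51 ft³ left
storage unit 4: place 41 ft³, 2 ft³ left
storage unit 3: place 27 ft³, 9 ft³ left
storage unit 5: place 26 ft³, 20 ft³ left
storage unit 6: place 24 ft³, 27 ft³ left
storage unit 5: place 15 ft³, 5 ft³ left
6 storage units × 100 ft³ = 600 ft³; used 539 ft³; unused 61 ft³.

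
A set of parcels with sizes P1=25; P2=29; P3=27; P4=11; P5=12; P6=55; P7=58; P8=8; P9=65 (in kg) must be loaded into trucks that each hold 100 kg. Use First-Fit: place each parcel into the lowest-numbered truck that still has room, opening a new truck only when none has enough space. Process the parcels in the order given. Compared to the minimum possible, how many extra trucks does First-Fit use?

First-Fit: [25,29,27,11,8] [12,55] [58] [65] → 4 trucks.
Total size 290 kg; any packing needs at least ⌈290/100⌉ = 3 trucks.
An optimal packing achieves that bound: [65,29] [58,27,12] [55,25,11,8] → 3 trucks.
Excess: 4 − 3 = 1.

1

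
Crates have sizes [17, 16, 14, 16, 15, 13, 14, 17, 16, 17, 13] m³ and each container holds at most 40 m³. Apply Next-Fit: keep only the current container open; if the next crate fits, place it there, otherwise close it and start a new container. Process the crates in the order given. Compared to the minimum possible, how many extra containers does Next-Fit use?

1

Next-Fit: [17,16] [14,16] [15,13] [14,17] [16,17] [13] → 6 containers.
Total size 168 m³; any packing needs at least ⌈168/40⌉ = 5 containers.
An optimal packing achieves that bound: [17,17] [17,16] [16,16] [15,14] [14,13,13] → 5 containers.
Excess: 6 − 5 = 1.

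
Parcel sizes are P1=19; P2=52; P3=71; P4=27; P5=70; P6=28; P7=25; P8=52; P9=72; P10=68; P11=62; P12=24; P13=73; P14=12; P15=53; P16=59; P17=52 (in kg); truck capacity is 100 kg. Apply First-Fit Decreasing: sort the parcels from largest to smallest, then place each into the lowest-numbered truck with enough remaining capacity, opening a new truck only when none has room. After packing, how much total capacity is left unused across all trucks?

Sorted descending: 73, 72, 71, 70, 68, 62, 59, 53, 52, 52, 52, 28, 27, 25, 24, 19, 12.
73 kg → truck 1 (remaining 27 kg)
72 kg → truck 2 (remaining 28 kg)
71 kg → truck 3 (remaining 29 kg)
70 kg → truck 4 (remaining 30 kg)
68 kg → truck 5 (remaining 32 kg)
62 kg → truck 6 (remaining 38 kg)
59 kg → truck 7 (remaining 41 kg)
53 kg → truck 8 (remaining 47 kg)
52 kg → truck 9 (remaining 48 kg)
52 kg → truck 10 (remaining 48 kg)
52 kg → truck 11 (remaining 48 kg)
28 kg → truck 2 (remaining 0 kg)
27 kg → truck 1 (remaining 0 kg)
25 kg → truck 3 (remaining 4 kg)
24 kg → truck 4 (remaining 6 kg)
19 kg → truck 5 (remaining 13 kg)
12 kg → truck 5 (remaining 1 kg)
11 trucks × 100 kg = 1100 kg; used 819 kg; unused 281 kg.

281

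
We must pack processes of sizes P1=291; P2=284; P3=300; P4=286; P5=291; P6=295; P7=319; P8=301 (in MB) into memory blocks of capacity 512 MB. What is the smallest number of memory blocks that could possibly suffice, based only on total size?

5

Total size = 291 + 284 + 300 + 286 + 291 + 295 + 319 + 301 = 2367 MB.
⌈2367 / 512⌉ = 5.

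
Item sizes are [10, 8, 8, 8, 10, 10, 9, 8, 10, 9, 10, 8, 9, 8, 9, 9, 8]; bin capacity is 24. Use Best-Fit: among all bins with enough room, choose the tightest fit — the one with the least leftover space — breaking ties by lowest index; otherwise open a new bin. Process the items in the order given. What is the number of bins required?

bin 1: place 10, 14 left
bin 1: place 8, 6 left
bin 2: place 8, 16 left
bin 2: place 8, 8 left
bin 3: place 10, 14 left
bin 3: place 10, 4 left
bin 4: place 9, 15 left
bin 2: place 8, 0 left
bin 4: place 10, 5 left
bin 5: place 9, 15 left
bin 5: place 10, 5 left
bin 6: place 8, 16 left
bin 6: place 9, 7 left
bin 7: place 8, 16 left
bin 7: place 9, 7 left
bin 8: place 9, 15 left
bin 8: place 8, 7 left
Final bins: [10,8] [8,8,8] [10,10] [9,10] [9,10] [8,9] [8,9] [9,8].

8 bins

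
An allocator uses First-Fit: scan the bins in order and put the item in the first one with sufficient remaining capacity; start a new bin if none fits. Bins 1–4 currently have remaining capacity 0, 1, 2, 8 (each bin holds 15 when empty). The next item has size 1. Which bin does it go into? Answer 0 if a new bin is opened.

2

Bins with room: bin 2 (1), bin 3 (2), bin 4 (8).
The first with room is bin 2.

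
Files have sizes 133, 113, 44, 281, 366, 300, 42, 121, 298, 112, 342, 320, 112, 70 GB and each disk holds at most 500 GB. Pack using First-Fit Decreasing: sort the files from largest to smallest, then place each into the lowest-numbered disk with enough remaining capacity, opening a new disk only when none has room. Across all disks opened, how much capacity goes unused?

346

Sorted descending: 366, 342, 320, 300, 298, 281, 133, 121, 113, 112, 112, 70, 44, 42.
366 GB → disk 1 (remaining 134 GB)
342 GB → disk 2 (remaining 158 GB)
320 GB → disk 3 (remaining 180 GB)
300 GB → disk 4 (remaining 200 GB)
298 GB → disk 5 (remaining 202 GB)
281 GB → disk 6 (remaining 219 GB)
133 GB → disk 1 (remaining 1 GB)
121 GB → disk 2 (remaining 37 GB)
113 GB → disk 3 (remaining 67 GB)
112 GB → disk 4 (remaining 88 GB)
112 GB → disk 5 (remaining 90 GB)
70 GB → disk 4 (remaining 18 GB)
44 GB → disk 3 (remaining 23 GB)
42 GB → disk 5 (remaining 48 GB)
6 disks × 500 GB = 3000 GB; used 2654 GB; unused 346 GB.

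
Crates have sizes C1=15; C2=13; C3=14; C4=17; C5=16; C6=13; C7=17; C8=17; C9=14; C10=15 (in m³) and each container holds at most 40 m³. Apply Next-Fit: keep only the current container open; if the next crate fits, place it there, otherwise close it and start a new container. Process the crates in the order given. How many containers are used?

5

container 1: place C1 (15 m³), 25 m³ left
container 1: place C2 (13 m³), 12 m³ left
container 2: place C3 (14 m³), 26 m³ left
container 2: place C4 (17 m³), 9 m³ left
container 3: place C5 (16 m³), 24 m³ left
container 3: place C6 (13 m³), 11 m³ left
container 4: place C7 (17 m³), 23 m³ left
container 4: place C8 (17 m³), 6 m³ left
container 5: place C9 (14 m³), 26 m³ left
container 5: place C10 (15 m³), 11 m³ left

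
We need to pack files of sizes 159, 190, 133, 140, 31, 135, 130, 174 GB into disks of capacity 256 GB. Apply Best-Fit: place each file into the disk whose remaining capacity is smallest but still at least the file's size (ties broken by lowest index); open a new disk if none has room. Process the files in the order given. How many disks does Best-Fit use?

7 disks

Put 159 GB in disk 1; 97 GB remain.
Put 190 GB in disk 2; 66 GB remain.
Put 133 GB in disk 3; 123 GB remain.
Put 140 GB in disk 4; 116 GB remain.
Put 31 GB in disk 2; 35 GB remain.
Put 135 GB in disk 5; 121 GB remain.
Put 130 GB in disk 6; 126 GB remain.
Put 174 GB in disk 7; 82 GB remain.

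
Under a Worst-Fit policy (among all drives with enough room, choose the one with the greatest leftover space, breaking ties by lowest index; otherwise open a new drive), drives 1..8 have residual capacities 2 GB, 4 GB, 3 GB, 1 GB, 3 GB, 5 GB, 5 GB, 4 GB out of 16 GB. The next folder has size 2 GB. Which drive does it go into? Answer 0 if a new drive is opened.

Drives with room: drive 1 (2 GB), drive 2 (4 GB), drive 3 (3 GB), drive 5 (3 GB), drive 6 (5 GB), drive 7 (5 GB), drive 8 (4 GB).
Most room is drive 6 with 5 GB free.

6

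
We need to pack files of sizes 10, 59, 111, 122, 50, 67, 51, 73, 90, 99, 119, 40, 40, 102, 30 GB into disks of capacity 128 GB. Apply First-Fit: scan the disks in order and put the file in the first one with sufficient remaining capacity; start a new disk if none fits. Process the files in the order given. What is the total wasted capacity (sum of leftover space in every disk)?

217

disk 1: place 10 GB, 118 GB left
disk 1: place 59 GB, 59 GB left
disk 2: place 111 GB, 17 GB left
disk 3: place 122 GB, 6 GB left
disk 1: place 50 GB, 9 GB left
disk 4: place 67 GB, 61 GB left
disk 4: place 51 GB, 10 GB left
disk 5: place 73 GB, 55 GB left
disk 6: place 90 GB, 38 GB left
disk 7: place 99 GB, 29 GB left
disk 8: place 119 GB, 9 GB left
disk 5: place 40 GB, 15 GB left
disk 9: place 40 GB, 88 GB left
disk 10: place 102 GB, 26 GB left
disk 6: place 30 GB, 8 GB left
10 disks × 128 GB = 1280 GB; used 1063 GB; unused 217 GB.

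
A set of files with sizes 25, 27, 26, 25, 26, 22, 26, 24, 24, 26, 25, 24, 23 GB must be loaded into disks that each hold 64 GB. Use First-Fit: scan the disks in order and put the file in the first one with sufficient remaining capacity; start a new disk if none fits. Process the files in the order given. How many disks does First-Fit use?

Put 25 GB in disk 1; 39 GB remain.
Put 27 GB in disk 1; 12 GB remain.
Put 26 GB in disk 2; 38 GB remain.
Put 25 GB in disk 2; 13 GB remain.
Put 26 GB in disk 3; 38 GB remain.
Put 22 GB in disk 3; 16 GB remain.
Put 26 GB in disk 4; 38 GB remain.
Put 24 GB in disk 4; 14 GB remain.
Put 24 GB in disk 5; 40 GB remain.
Put 26 GB in disk 5; 14 GB remain.
Put 25 GB in disk 6; 39 GB remain.
Put 24 GB in disk 6; 15 GB remain.
Put 23 GB in disk 7; 41 GB remain.

7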